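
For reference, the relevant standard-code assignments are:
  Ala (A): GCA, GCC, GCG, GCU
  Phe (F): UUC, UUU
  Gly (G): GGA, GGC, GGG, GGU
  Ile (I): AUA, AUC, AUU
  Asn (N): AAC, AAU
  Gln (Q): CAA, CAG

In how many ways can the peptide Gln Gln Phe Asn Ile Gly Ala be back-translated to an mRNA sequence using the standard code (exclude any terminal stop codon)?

768

Gln: 2 codons.
Gln: 2 codons.
Phe: 2 codons.
Asn: 2 codons.
Ile: 3 codons.
Gly: 4 codons.
Ala: 4 codons.
2 × 2 × 2 × 2 × 3 × 4 × 4 = 768.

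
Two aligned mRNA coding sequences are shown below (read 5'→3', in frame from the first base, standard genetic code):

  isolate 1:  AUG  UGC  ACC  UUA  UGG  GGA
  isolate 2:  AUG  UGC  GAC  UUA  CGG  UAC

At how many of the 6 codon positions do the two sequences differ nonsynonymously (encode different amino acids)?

Codon 1: AUG Met / AUG Met — identical.
Codon 2: UGC Cys / UGC Cys — identical.
Codon 3: ACC Thr / GAC Asp — nonsynonymous.
Codon 4: UUA Leu / UUA Leu — identical.
Codon 5: UGG Trp / CGG Arg — nonsynonymous.
Codon 6: GGA Gly / UAC Tyr — nonsynonymous.
Nonsynonymous differences: 3.

3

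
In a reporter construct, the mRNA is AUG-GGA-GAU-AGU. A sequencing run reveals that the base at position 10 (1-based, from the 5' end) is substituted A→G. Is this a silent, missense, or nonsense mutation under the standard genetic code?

Position 10 falls in codon 4: AGU → Ser.
After the substitution the codon is GGU → Gly.
Ser ≠ Gly, so this is a missense mutation.

missense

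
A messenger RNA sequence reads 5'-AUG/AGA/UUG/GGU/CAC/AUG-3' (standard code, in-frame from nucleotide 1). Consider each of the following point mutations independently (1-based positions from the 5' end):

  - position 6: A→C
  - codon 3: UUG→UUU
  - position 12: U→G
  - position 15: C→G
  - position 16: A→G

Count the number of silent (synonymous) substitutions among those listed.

Codon 2: AGA (Arg) → AGC (Ser) — missense.
Codon 3: UUG (Leu) → UUU (Phe) — missense.
Codon 4: GGU (Gly) → GGG (Gly) — synonymous.
Codon 5: CAC (His) → CAG (Gln) — missense.
Codon 6: AUG (Met) → GUG (Val) — missense.
Synonymous: 1 of 5.

1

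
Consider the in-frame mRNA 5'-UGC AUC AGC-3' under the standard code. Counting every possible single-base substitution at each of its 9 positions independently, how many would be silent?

Codon 1 (UGC, Cys): 1 synonymous substitution.
Codon 2 (AUC, Ile): 2 synonymous substitutions.
Codon 3 (AGC, Ser): 1 synonymous substitution.
Total: 1 + 2 + 1 = 4.

4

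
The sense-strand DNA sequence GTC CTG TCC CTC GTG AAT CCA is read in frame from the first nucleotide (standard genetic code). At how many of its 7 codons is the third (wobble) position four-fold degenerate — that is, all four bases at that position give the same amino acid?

Codon 1 GTC (Val): third position 4-fold.
Codon 2 CTG (Leu): third position 4-fold.
Codon 3 TCC (Ser): third position 4-fold.
Codon 4 CTC (Leu): third position 4-fold.
Codon 5 GTG (Val): third position 4-fold.
Codon 6 AAT (Asn): third position 2-fold.
Codon 7 CCA (Pro): third position 4-fold.
Four-fold degenerate third positions: 6.

6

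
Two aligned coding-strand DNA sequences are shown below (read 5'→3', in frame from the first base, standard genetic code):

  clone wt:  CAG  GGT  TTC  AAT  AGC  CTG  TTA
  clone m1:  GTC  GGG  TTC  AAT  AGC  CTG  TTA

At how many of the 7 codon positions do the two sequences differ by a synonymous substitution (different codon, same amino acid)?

Codon 1: CAG Gln / GTC Val — nonsynonymous.
Codon 2: GGT Gly / GGG Gly — synonymous.
Codon 3: TTC Phe / TTC Phe — identical.
Codon 4: AAT Asn / AAT Asn — identical.
Codon 5: AGC Ser / AGC Ser — identical.
Codon 6: CTG Leu / CTG Leu — identical.
Codon 7: TTA Leu / TTA Leu — identical.
Synonymous differences: 1.

1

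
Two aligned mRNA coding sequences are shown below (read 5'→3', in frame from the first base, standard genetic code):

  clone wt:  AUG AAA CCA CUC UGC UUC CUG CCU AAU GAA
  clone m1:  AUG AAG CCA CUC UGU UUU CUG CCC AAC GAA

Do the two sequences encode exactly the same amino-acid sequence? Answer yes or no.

Codon 1: AUG Met / AUG Met — identical.
Codon 2: AAA Lys / AAG Lys — synonymous.
Codon 3: CCA Pro / CCA Pro — identical.
Codon 4: CUC Leu / CUC Leu — identical.
Codon 5: UGC Cys / UGU Cys — synonymous.
Codon 6: UUC Phe / UUU Phe — synonymous.
Codon 7: CUG Leu / CUG Leu — identical.
Codon 8: CCU Pro / CCC Pro — synonymous.
Codon 9: AAU Asn / AAC Asn — synonymous.
Codon 10: GAA Glu / GAA Glu — identical.
Nonsynonymous differences: 0 → same protein.

yes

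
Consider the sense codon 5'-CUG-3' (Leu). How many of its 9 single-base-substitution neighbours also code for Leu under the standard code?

Position 1: UUG → 1 synonymous.
Position 2: none → 0 synonymous.
Position 3: CUU, CUC, CUA → 3 synonymous.
Total: 1 + 0 + 3 = 4.

4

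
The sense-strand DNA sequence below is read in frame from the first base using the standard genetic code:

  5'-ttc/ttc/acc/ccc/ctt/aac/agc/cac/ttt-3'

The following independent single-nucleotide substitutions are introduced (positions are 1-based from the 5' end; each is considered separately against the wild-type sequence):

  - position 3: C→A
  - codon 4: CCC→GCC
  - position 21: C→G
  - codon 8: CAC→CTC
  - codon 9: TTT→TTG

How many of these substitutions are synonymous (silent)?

0

Codon 1: TTC (Phe) → TTA (Leu) — missense.
Codon 4: CCC (Pro) → GCC (Ala) — missense.
Codon 7: AGC (Ser) → AGG (Arg) — missense.
Codon 8: CAC (His) → CTC (Leu) — missense.
Codon 9: TTT (Phe) → TTG (Leu) — missense.
Synonymous: 0 of 5.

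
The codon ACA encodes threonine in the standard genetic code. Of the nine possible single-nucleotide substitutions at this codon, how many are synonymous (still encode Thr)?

3

Position 1: none → 0 synonymous.
Position 2: none → 0 synonymous.
Position 3: ACU, ACC, ACG → 3 synonymous.
Total: 0 + 0 + 3 = 3.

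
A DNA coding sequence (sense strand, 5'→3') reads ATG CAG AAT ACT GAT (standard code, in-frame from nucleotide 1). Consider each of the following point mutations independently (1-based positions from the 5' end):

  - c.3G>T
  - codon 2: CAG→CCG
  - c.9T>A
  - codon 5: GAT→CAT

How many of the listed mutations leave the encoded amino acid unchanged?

Codon 1: ATG (Met) → ATT (Ile) — missense.
Codon 2: CAG (Gln) → CCG (Pro) — missense.
Codon 3: AAT (Asn) → AAA (Lys) — missense.
Codon 5: GAT (Asp) → CAT (His) — missense.
Synonymous: 0 of 4.

0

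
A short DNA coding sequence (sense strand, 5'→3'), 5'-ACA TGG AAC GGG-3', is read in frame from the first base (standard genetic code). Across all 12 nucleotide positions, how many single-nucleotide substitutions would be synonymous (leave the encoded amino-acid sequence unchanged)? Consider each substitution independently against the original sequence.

7

Codon 1 (ACA, Thr): 3 synonymous substitutions.
Codon 2 (TGG, Trp): 0 synonymous substitutions.
Codon 3 (AAC, Asn): 1 synonymous substitution.
Codon 4 (GGG, Gly): 3 synonymous substitutions.
Total: 3 + 0 + 1 + 3 = 7.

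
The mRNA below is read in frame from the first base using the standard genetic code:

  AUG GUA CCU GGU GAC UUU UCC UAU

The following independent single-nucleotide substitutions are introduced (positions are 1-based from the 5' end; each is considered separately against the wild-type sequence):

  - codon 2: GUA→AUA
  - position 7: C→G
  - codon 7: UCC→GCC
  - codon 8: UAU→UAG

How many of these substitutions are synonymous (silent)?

0

Codon 2: GUA (Val) → AUA (Ile) — missense.
Codon 3: CCU (Pro) → GCU (Ala) — missense.
Codon 7: UCC (Ser) → GCC (Ala) — missense.
Codon 8: UAU (Tyr) → UAG (Stop) — nonsense.
Synonymous: 0 of 4.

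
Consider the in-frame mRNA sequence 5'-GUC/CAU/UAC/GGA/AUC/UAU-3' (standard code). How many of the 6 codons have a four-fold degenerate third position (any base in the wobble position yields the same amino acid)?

2

Codon 1 GUC (Val): third position 4-fold.
Codon 2 CAU (His): third position 2-fold.
Codon 3 UAC (Tyr): third position 2-fold.
Codon 4 GGA (Gly): third position 4-fold.
Codon 5 AUC (Ile): third position 3-fold.
Codon 6 UAU (Tyr): third position 2-fold.
Four-fold degenerate third positions: 2.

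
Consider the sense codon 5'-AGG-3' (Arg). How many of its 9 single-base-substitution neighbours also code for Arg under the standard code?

2

Position 1: CGG → 1 synonymous.
Position 2: none → 0 synonymous.
Position 3: AGA → 1 synonymous.
Total: 1 + 0 + 1 = 2.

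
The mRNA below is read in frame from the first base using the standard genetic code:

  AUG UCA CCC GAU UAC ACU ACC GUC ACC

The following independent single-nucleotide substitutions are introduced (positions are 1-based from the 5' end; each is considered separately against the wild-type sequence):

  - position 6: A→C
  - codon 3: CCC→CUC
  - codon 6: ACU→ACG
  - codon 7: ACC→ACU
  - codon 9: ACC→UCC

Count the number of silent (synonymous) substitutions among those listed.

3

Codon 2: UCA (Ser) → UCC (Ser) — synonymous.
Codon 3: CCC (Pro) → CUC (Leu) — missense.
Codon 6: ACU (Thr) → ACG (Thr) — synonymous.
Codon 7: ACC (Thr) → ACU (Thr) — synonymous.
Codon 9: ACC (Thr) → UCC (Ser) — missense.
Synonymous: 3 of 5.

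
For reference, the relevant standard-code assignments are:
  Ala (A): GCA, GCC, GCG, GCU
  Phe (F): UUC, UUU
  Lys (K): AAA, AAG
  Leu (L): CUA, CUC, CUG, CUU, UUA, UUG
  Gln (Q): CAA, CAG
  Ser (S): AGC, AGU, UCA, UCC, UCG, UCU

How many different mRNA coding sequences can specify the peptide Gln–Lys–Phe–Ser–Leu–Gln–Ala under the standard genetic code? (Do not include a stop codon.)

2304

Gln: 2 codons.
Lys: 2 codons.
Phe: 2 codons.
Ser: 6 codons.
Leu: 6 codons.
Gln: 2 codons.
Ala: 4 codons.
2 × 2 × 2 × 6 × 6 × 2 × 4 = 2304.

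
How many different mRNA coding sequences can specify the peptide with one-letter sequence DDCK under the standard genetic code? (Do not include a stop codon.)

Asp: 2 codons.
Asp: 2 codons.
Cys: 2 codons.
Lys: 2 codons.
2 × 2 × 2 × 2 = 16.

16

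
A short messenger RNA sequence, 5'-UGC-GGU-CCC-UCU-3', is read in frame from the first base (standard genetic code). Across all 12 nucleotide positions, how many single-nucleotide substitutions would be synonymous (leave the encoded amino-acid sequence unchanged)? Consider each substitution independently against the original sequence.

Codon 1 (UGC, Cys): 1 synonymous substitution.
Codon 2 (GGU, Gly): 3 synonymous substitutions.
Codon 3 (CCC, Pro): 3 synonymous substitutions.
Codon 4 (UCU, Ser): 3 synonymous substitutions.
Total: 1 + 3 + 3 + 3 = 10.

10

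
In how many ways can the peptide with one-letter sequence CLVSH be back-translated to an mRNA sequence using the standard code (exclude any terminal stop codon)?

576

Cys: 2 codons.
Leu: 6 codons.
Val: 4 codons.
Ser: 6 codons.
His: 2 codons.
2 × 6 × 4 × 6 × 2 = 576.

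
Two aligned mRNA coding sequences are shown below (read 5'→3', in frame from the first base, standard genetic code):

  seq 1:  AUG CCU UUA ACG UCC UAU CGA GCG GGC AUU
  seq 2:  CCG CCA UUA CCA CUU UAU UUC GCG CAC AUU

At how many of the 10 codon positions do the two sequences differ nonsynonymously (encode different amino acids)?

Codon 1: AUG Met / CCG Pro — nonsynonymous.
Codon 2: CCU Pro / CCA Pro — synonymous.
Codon 3: UUA Leu / UUA Leu — identical.
Codon 4: ACG Thr / CCA Pro — nonsynonymous.
Codon 5: UCC Ser / CUU Leu — nonsynonymous.
Codon 6: UAU Tyr / UAU Tyr — identical.
Codon 7: CGA Arg / UUC Phe — nonsynonymous.
Codon 8: GCG Ala / GCG Ala — identical.
Codon 9: GGC Gly / CAC His — nonsynonymous.
Codon 10: AUU Ile / AUU Ile — identical.
Nonsynonymous differences: 5.

5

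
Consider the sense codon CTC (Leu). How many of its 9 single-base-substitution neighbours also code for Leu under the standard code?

3

Position 1: none → 0 synonymous.
Position 2: none → 0 synonymous.
Position 3: CTT, CTA, CTG → 3 synonymous.
Total: 0 + 0 + 3 = 3.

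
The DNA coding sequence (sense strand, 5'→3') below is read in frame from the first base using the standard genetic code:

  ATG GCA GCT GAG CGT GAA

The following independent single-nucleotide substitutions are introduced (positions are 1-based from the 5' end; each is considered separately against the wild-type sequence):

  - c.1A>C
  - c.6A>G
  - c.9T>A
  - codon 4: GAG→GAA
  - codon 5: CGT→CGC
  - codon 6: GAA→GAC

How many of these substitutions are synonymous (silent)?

4

Codon 1: ATG (Met) → CTG (Leu) — missense.
Codon 2: GCA (Ala) → GCG (Ala) — synonymous.
Codon 3: GCT (Ala) → GCA (Ala) — synonymous.
Codon 4: GAG (Glu) → GAA (Glu) — synonymous.
Codon 5: CGT (Arg) → CGC (Arg) — synonymous.
Codon 6: GAA (Glu) → GAC (Asp) — missense.
Synonymous: 4 of 6.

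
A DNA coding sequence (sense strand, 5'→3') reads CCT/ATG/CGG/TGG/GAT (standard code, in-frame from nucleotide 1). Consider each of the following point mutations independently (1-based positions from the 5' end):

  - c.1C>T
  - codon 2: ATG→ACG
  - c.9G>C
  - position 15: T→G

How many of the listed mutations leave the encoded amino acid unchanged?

Codon 1: CCT (Pro) → TCT (Ser) — missense.
Codon 2: ATG (Met) → ACG (Thr) — missense.
Codon 3: CGG (Arg) → CGC (Arg) — synonymous.
Codon 5: GAT (Asp) → GAG (Glu) — missense.
Synonymous: 1 of 4.

1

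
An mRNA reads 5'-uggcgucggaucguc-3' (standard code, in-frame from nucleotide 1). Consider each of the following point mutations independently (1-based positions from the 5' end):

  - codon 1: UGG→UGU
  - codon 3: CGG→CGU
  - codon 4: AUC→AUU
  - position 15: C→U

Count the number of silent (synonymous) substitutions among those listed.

Codon 1: UGG (Trp) → UGU (Cys) — missense.
Codon 3: CGG (Arg) → CGU (Arg) — synonymous.
Codon 4: AUC (Ile) → AUU (Ile) — synonymous.
Codon 5: GUC (Val) → GUU (Val) — synonymous.
Synonymous: 3 of 4.

3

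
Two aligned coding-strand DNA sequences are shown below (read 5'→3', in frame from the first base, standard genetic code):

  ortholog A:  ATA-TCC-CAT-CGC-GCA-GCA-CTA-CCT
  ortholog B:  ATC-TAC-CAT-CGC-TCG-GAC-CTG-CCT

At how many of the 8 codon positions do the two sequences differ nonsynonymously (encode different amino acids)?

Codon 1: ATA Ile / ATC Ile — synonymous.
Codon 2: TCC Ser / TAC Tyr — nonsynonymous.
Codon 3: CAT His / CAT His — identical.
Codon 4: CGC Arg / CGC Arg — identical.
Codon 5: GCA Ala / TCG Ser — nonsynonymous.
Codon 6: GCA Ala / GAC Asp — nonsynonymous.
Codon 7: CTA Leu / CTG Leu — synonymous.
Codon 8: CCT Pro / CCT Pro — identical.
Nonsynonymous differences: 3.

3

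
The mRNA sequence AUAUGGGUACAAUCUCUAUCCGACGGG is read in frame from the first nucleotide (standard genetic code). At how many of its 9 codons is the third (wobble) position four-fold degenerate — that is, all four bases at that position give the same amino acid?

Codon 1 AUA (Ile): third position 3-fold.
Codon 2 UGG (Trp): third position 1-fold.
Codon 3 GUA (Val): third position 4-fold.
Codon 4 CAA (Gln): third position 2-fold.
Codon 5 UCU (Ser): third position 4-fold.
Codon 6 CUA (Leu): third position 4-fold.
Codon 7 UCC (Ser): third position 4-fold.
Codon 8 GAC (Asp): third position 2-fold.
Codon 9 GGG (Gly): third position 4-fold.
Four-fold degenerate third positions: 5.

5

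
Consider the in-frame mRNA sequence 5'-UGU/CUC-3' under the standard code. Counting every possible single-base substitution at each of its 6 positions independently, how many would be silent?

4

Codon 1 (UGU, Cys): 1 synonymous substitution.
Codon 2 (CUC, Leu): 3 synonymous substitutions.
Total: 1 + 3 = 4.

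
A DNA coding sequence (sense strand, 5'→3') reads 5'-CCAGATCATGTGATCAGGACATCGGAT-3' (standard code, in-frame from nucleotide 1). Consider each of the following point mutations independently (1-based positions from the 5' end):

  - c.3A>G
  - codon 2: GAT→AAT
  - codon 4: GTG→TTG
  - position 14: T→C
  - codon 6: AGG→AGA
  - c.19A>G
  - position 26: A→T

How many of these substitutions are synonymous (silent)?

Codon 1: CCA (Pro) → CCG (Pro) — synonymous.
Codon 2: GAT (Asp) → AAT (Asn) — missense.
Codon 4: GTG (Val) → TTG (Leu) — missense.
Codon 5: ATC (Ile) → ACC (Thr) — missense.
Codon 6: AGG (Arg) → AGA (Arg) — synonymous.
Codon 7: ACA (Thr) → GCA (Ala) — missense.
Codon 9: GAT (Asp) → GTT (Val) — missense.
Synonymous: 2 of 7.

2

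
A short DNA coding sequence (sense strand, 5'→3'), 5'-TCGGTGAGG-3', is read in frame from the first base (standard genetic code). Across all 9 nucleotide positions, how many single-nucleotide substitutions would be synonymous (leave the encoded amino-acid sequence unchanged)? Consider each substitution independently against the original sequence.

Codon 1 (TCG, Ser): 3 synonymous substitutions.
Codon 2 (GTG, Val): 3 synonymous substitutions.
Codon 3 (AGG, Arg): 2 synonymous substitutions.
Total: 3 + 3 + 2 = 8.

8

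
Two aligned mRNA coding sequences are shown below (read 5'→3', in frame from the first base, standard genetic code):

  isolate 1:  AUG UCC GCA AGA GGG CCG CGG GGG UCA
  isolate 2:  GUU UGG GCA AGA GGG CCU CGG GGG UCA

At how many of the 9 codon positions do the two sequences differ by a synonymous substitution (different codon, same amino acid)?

1

Codon 1: AUG Met / GUU Val — nonsynonymous.
Codon 2: UCC Ser / UGG Trp — nonsynonymous.
Codon 3: GCA Ala / GCA Ala — identical.
Codon 4: AGA Arg / AGA Arg — identical.
Codon 5: GGG Gly / GGG Gly — identical.
Codon 6: CCG Pro / CCU Pro — synonymous.
Codon 7: CGG Arg / CGG Arg — identical.
Codon 8: GGG Gly / GGG Gly — identical.
Codon 9: UCA Ser / UCA Ser — identical.
Synonymous differences: 1.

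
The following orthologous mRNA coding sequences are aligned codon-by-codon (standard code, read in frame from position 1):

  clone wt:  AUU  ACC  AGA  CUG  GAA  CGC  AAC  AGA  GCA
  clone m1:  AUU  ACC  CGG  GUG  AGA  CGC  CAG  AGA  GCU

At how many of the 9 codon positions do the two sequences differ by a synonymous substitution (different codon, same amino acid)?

2

Codon 1: AUU Ile / AUU Ile — identical.
Codon 2: ACC Thr / ACC Thr — identical.
Codon 3: AGA Arg / CGG Arg — synonymous.
Codon 4: CUG Leu / GUG Val — nonsynonymous.
Codon 5: GAA Glu / AGA Arg — nonsynonymous.
Codon 6: CGC Arg / CGC Arg — identical.
Codon 7: AAC Asn / CAG Gln — nonsynonymous.
Codon 8: AGA Arg / AGA Arg — identical.
Codon 9: GCA Ala / GCU Ala — synonymous.
Synonymous differences: 2.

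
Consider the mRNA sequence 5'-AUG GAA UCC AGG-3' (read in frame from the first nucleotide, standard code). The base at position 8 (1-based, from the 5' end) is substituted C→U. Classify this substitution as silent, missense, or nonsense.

Position 8 falls in codon 3: UCC → Ser.
After the substitution the codon is UUC → Phe.
Ser ≠ Phe, so this is a missense mutation.

missense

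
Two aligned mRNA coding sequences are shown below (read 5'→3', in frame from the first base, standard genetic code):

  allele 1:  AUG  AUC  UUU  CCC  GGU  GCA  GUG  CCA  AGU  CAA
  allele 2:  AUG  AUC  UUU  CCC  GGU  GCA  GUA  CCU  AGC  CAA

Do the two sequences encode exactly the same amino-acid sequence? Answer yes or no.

Codon 1: AUG Met / AUG Met — identical.
Codon 2: AUC Ile / AUC Ile — identical.
Codon 3: UUU Phe / UUU Phe — identical.
Codon 4: CCC Pro / CCC Pro — identical.
Codon 5: GGU Gly / GGU Gly — identical.
Codon 6: GCA Ala / GCA Ala — identical.
Codon 7: GUG Val / GUA Val — synonymous.
Codon 8: CCA Pro / CCU Pro — synonymous.
Codon 9: AGU Ser / AGC Ser — synonymous.
Codon 10: CAA Gln / CAA Gln — identical.
Nonsynonymous differences: 0 → same protein.

yes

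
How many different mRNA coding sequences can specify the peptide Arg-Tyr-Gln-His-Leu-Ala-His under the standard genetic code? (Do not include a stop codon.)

2304

Arg: 6 codons.
Tyr: 2 codons.
Gln: 2 codons.
His: 2 codons.
Leu: 6 codons.
Ala: 4 codons.
His: 2 codons.
6 × 2 × 2 × 2 × 6 × 4 × 2 = 2304.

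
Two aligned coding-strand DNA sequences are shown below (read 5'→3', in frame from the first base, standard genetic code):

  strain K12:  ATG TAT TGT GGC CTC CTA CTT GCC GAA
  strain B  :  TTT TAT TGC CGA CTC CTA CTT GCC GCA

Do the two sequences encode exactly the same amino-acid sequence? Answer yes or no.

no

Codon 1: ATG Met / TTT Phe — nonsynonymous.
Codon 2: TAT Tyr / TAT Tyr — identical.
Codon 3: TGT Cys / TGC Cys — synonymous.
Codon 4: GGC Gly / CGA Arg — nonsynonymous.
Codon 5: CTC Leu / CTC Leu — identical.
Codon 6: CTA Leu / CTA Leu — identical.
Codon 7: CTT Leu / CTT Leu — identical.
Codon 8: GCC Ala / GCC Ala — identical.
Codon 9: GAA Glu / GCA Ala — nonsynonymous.
Nonsynonymous differences: 3 → different protein.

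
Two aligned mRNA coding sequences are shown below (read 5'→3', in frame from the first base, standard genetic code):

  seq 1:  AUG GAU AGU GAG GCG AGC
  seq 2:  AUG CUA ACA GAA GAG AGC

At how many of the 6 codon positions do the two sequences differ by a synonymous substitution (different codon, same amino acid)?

1

Codon 1: AUG Met / AUG Met — identical.
Codon 2: GAU Asp / CUA Leu — nonsynonymous.
Codon 3: AGU Ser / ACA Thr — nonsynonymous.
Codon 4: GAG Glu / GAA Glu — synonymous.
Codon 5: GCG Ala / GAG Glu — nonsynonymous.
Codon 6: AGC Ser / AGC Ser — identical.
Synonymous differences: 1.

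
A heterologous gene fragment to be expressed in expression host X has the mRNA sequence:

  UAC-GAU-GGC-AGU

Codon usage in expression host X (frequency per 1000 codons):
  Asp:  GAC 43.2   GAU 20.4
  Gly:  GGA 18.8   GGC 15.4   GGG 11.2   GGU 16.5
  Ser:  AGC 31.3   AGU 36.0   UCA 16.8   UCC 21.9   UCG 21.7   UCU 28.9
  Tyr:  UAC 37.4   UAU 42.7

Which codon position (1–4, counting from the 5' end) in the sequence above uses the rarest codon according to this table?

3

Codon 1 UAC (Tyr): 37.4 per 1000.
Codon 2 GAU (Asp): 20.4 per 1000.
Codon 3 GGC (Gly): 15.4 per 1000.
Codon 4 AGU (Ser): 36.0 per 1000.
Lowest frequency is 15.4 at codon 3.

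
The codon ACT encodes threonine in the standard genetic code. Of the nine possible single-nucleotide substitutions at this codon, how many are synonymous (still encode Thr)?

Position 1: none → 0 synonymous.
Position 2: none → 0 synonymous.
Position 3: ACC, ACA, ACG → 3 synonymous.
Total: 0 + 0 + 3 = 3.

3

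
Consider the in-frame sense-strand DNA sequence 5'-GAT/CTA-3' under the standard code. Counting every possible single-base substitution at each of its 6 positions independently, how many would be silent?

5

Codon 1 (GAT, Asp): 1 synonymous substitution.
Codon 2 (CTA, Leu): 4 synonymous substitutions.
Total: 1 + 4 = 5.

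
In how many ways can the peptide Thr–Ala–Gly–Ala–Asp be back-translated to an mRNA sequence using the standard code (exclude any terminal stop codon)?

512

Thr: 4 codons.
Ala: 4 codons.
Gly: 4 codons.
Ala: 4 codons.
Asp: 2 codons.
4 × 4 × 4 × 4 × 2 = 512.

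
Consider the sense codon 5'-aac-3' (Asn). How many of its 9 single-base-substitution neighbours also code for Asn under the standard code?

Position 1: none → 0 synonymous.
Position 2: none → 0 synonymous.
Position 3: AAT → 1 synonymous.
Total: 0 + 0 + 1 = 1.

1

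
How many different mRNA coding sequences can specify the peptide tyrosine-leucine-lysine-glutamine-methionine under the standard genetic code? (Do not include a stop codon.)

48

Tyr: 2 codons.
Leu: 6 codons.
Lys: 2 codons.
Gln: 2 codons.
Met: 1 codon.
2 × 6 × 2 × 2 × 1 = 48.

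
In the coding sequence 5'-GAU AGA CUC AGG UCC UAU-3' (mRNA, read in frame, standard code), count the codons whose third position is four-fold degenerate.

2

Codon 1 GAU (Asp): third position 2-fold.
Codon 2 AGA (Arg): third position 2-fold.
Codon 3 CUC (Leu): third position 4-fold.
Codon 4 AGG (Arg): third position 2-fold.
Codon 5 UCC (Ser): third position 4-fold.
Codon 6 UAU (Tyr): third position 2-fold.
Four-fold degenerate third positions: 2.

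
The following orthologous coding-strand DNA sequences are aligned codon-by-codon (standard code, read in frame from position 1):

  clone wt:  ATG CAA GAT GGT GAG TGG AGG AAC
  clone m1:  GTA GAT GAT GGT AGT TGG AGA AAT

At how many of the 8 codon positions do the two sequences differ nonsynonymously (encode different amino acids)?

3

Codon 1: ATG Met / GTA Val — nonsynonymous.
Codon 2: CAA Gln / GAT Asp — nonsynonymous.
Codon 3: GAT Asp / GAT Asp — identical.
Codon 4: GGT Gly / GGT Gly — identical.
Codon 5: GAG Glu / AGT Ser — nonsynonymous.
Codon 6: TGG Trp / TGG Trp — identical.
Codon 7: AGG Arg / AGA Arg — synonymous.
Codon 8: AAC Asn / AAT Asn — synonymous.
Nonsynonymous differences: 3.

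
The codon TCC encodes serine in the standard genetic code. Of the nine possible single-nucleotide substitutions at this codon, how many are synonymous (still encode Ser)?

Position 1: none → 0 synonymous.
Position 2: none → 0 synonymous.
Position 3: TCT, TCA, TCG → 3 synonymous.
Total: 0 + 0 + 3 = 3.

3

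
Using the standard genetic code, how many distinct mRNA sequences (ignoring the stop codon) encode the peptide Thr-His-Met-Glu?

16

Thr: 4 codons.
His: 2 codons.
Met: 1 codon.
Glu: 2 codons.
4 × 2 × 1 × 2 = 16.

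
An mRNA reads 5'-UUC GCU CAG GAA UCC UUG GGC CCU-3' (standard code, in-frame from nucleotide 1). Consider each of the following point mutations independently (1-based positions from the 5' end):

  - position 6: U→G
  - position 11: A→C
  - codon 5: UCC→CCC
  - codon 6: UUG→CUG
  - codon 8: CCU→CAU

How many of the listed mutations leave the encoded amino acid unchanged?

Codon 2: GCU (Ala) → GCG (Ala) — synonymous.
Codon 4: GAA (Glu) → GCA (Ala) — missense.
Codon 5: UCC (Ser) → CCC (Pro) — missense.
Codon 6: UUG (Leu) → CUG (Leu) — synonymous.
Codon 8: CCU (Pro) → CAU (His) — missense.
Synonymous: 2 of 5.

2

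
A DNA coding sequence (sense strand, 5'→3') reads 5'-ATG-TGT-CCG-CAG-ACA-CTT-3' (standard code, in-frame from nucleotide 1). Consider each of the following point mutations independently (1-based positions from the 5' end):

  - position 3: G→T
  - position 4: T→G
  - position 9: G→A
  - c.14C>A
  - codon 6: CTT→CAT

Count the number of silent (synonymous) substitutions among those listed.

1

Codon 1: ATG (Met) → ATT (Ile) — missense.
Codon 2: TGT (Cys) → GGT (Gly) — missense.
Codon 3: CCG (Pro) → CCA (Pro) — synonymous.
Codon 5: ACA (Thr) → AAA (Lys) — missense.
Codon 6: CTT (Leu) → CAT (His) — missense.
Synonymous: 1 of 5.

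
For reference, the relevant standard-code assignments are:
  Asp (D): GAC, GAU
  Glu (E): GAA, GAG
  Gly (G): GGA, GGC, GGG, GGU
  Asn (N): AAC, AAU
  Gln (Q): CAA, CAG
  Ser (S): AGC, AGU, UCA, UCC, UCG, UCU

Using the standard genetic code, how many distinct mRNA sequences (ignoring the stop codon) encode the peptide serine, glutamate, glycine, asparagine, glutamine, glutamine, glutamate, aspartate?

1536

Ser: 6 codons.
Glu: 2 codons.
Gly: 4 codons.
Asn: 2 codons.
Gln: 2 codons.
Gln: 2 codons.
Glu: 2 codons.
Asp: 2 codons.
6 × 2 × 4 × 2 × 2 × 2 × 2 × 2 = 1536.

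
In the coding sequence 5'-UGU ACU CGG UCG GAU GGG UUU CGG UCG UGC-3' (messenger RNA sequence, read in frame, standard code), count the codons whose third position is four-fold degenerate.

6

Codon 1 UGU (Cys): third position 2-fold.
Codon 2 ACU (Thr): third position 4-fold.
Codon 3 CGG (Arg): third position 4-fold.
Codon 4 UCG (Ser): third position 4-fold.
Codon 5 GAU (Asp): third position 2-fold.
Codon 6 GGG (Gly): third position 4-fold.
Codon 7 UUU (Phe): third position 2-fold.
Codon 8 CGG (Arg): third position 4-fold.
Codon 9 UCG (Ser): third position 4-fold.
Codon 10 UGC (Cys): third position 2-fold.
Four-fold degenerate third positions: 6.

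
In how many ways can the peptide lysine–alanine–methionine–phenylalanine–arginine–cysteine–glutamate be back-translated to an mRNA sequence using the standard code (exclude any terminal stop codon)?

384

Lys: 2 codons.
Ala: 4 codons.
Met: 1 codon.
Phe: 2 codons.
Arg: 6 codons.
Cys: 2 codons.
Glu: 2 codons.
2 × 4 × 1 × 2 × 6 × 2 × 2 = 384.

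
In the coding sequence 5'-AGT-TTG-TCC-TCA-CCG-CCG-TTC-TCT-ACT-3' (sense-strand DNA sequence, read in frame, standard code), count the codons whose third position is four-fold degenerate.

6

Codon 1 AGT (Ser): third position 2-fold.
Codon 2 TTG (Leu): third position 2-fold.
Codon 3 TCC (Ser): third position 4-fold.
Codon 4 TCA (Ser): third position 4-fold.
Codon 5 CCG (Pro): third position 4-fold.
Codon 6 CCG (Pro): third position 4-fold.
Codon 7 TTC (Phe): third position 2-fold.
Codon 8 TCT (Ser): third position 4-fold.
Codon 9 ACT (Thr): third position 4-fold.
Four-fold degenerate third positions: 6.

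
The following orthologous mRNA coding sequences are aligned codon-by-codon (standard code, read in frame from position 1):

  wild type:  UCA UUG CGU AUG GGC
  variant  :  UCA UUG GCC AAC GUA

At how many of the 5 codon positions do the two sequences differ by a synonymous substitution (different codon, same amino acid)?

0

Codon 1: UCA Ser / UCA Ser — identical.
Codon 2: UUG Leu / UUG Leu — identical.
Codon 3: CGU Arg / GCC Ala — nonsynonymous.
Codon 4: AUG Met / AAC Asn — nonsynonymous.
Codon 5: GGC Gly / GUA Val — nonsynonymous.
Synonymous differences: 0.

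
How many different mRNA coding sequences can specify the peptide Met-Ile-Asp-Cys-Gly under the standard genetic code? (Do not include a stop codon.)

Met: 1 codon.
Ile: 3 codons.
Asp: 2 codons.
Cys: 2 codons.
Gly: 4 codons.
1 × 3 × 2 × 2 × 4 = 48.

48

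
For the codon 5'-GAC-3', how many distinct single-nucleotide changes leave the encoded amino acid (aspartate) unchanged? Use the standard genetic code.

1

Position 1: none → 0 synonymous.
Position 2: none → 0 synonymous.
Position 3: GAU → 1 synonymous.
Total: 0 + 0 + 1 = 1.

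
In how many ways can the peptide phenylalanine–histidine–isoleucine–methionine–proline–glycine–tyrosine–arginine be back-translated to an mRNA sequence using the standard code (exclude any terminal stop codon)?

Phe: 2 codons.
His: 2 codons.
Ile: 3 codons.
Met: 1 codon.
Pro: 4 codons.
Gly: 4 codons.
Tyr: 2 codons.
Arg: 6 codons.
2 × 2 × 3 × 1 × 4 × 4 × 2 × 6 = 2304.

2304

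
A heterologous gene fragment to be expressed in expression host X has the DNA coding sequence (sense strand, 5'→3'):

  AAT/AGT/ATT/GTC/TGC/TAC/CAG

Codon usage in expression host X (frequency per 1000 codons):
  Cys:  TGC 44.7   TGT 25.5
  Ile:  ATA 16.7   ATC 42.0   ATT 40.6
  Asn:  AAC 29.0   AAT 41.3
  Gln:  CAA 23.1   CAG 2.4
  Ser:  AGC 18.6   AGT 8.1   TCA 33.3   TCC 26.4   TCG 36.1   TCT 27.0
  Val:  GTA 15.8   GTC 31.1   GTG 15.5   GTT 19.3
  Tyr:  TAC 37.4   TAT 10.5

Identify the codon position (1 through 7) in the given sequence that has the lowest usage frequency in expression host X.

7

Codon 1 AAT (Asn): 41.3 per 1000.
Codon 2 AGT (Ser): 8.1 per 1000.
Codon 3 ATT (Ile): 40.6 per 1000.
Codon 4 GTC (Val): 31.1 per 1000.
Codon 5 TGC (Cys): 44.7 per 1000.
Codon 6 TAC (Tyr): 37.4 per 1000.
Codon 7 CAG (Gln): 2.4 per 1000.
Lowest frequency is 2.4 at codon 7.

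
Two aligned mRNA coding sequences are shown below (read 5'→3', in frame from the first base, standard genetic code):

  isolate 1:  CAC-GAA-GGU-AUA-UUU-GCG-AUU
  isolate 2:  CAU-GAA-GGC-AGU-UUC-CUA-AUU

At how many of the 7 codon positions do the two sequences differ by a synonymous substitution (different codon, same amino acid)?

Codon 1: CAC His / CAU His — synonymous.
Codon 2: GAA Glu / GAA Glu — identical.
Codon 3: GGU Gly / GGC Gly — synonymous.
Codon 4: AUA Ile / AGU Ser — nonsynonymous.
Codon 5: UUU Phe / UUC Phe — synonymous.
Codon 6: GCG Ala / CUA Leu — nonsynonymous.
Codon 7: AUU Ile / AUU Ile — identical.
Synonymous differences: 3.

3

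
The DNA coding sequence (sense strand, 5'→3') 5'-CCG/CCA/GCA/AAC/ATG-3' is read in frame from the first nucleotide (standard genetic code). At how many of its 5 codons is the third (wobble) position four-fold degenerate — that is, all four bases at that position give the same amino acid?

3

Codon 1 CCG (Pro): third position 4-fold.
Codon 2 CCA (Pro): third position 4-fold.
Codon 3 GCA (Ala): third position 4-fold.
Codon 4 AAC (Asn): third position 2-fold.
Codon 5 ATG (Met): third position 1-fold.
Four-fold degenerate third positions: 3.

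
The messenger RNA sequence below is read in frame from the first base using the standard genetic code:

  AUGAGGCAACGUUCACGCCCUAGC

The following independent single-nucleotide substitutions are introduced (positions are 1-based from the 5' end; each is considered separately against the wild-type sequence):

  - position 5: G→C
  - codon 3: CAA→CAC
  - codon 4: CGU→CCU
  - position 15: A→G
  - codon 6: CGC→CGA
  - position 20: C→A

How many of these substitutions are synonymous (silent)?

2

Codon 2: AGG (Arg) → ACG (Thr) — missense.
Codon 3: CAA (Gln) → CAC (His) — missense.
Codon 4: CGU (Arg) → CCU (Pro) — missense.
Codon 5: UCA (Ser) → UCG (Ser) — synonymous.
Codon 6: CGC (Arg) → CGA (Arg) — synonymous.
Codon 7: CCU (Pro) → CAU (His) — missense.
Synonymous: 2 of 6.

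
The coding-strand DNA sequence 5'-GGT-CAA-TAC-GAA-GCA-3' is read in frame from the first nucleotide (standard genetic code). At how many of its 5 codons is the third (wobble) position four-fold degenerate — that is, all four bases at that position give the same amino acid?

Codon 1 GGT (Gly): third position 4-fold.
Codon 2 CAA (Gln): third position 2-fold.
Codon 3 TAC (Tyr): third position 2-fold.
Codon 4 GAA (Glu): third position 2-fold.
Codon 5 GCA (Ala): third position 4-fold.
Four-fold degenerate third positions: 2.

2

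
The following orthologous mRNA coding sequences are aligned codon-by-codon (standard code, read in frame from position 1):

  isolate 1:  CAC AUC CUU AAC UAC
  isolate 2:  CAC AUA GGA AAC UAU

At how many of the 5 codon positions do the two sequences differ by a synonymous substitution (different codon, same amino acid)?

Codon 1: CAC His / CAC His — identical.
Codon 2: AUC Ile / AUA Ile — synonymous.
Codon 3: CUU Leu / GGA Gly — nonsynonymous.
Codon 4: AAC Asn / AAC Asn — identical.
Codon 5: UAC Tyr / UAU Tyr — synonymous.
Synonymous differences: 2.

2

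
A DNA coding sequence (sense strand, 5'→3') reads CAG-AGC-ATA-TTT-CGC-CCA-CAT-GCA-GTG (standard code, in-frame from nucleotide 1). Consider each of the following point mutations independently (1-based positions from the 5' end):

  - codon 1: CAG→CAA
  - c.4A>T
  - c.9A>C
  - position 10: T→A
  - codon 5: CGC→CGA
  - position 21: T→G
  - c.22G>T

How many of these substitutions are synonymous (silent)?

3

Codon 1: CAG (Gln) → CAA (Gln) — synonymous.
Codon 2: AGC (Ser) → TGC (Cys) — missense.
Codon 3: ATA (Ile) → ATC (Ile) — synonymous.
Codon 4: TTT (Phe) → ATT (Ile) — missense.
Codon 5: CGC (Arg) → CGA (Arg) — synonymous.
Codon 7: CAT (His) → CAG (Gln) — missense.
Codon 8: GCA (Ala) → TCA (Ser) — missense.
Synonymous: 3 of 7.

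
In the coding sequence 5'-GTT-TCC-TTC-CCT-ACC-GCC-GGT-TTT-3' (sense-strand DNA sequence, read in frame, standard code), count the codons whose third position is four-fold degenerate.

Codon 1 GTT (Val): third position 4-fold.
Codon 2 TCC (Ser): third position 4-fold.
Codon 3 TTC (Phe): third position 2-fold.
Codon 4 CCT (Pro): third position 4-fold.
Codon 5 ACC (Thr): third position 4-fold.
Codon 6 GCC (Ala): third position 4-fold.
Codon 7 GGT (Gly): third position 4-fold.
Codon 8 TTT (Phe): third position 2-fold.
Four-fold degenerate third positions: 6.

6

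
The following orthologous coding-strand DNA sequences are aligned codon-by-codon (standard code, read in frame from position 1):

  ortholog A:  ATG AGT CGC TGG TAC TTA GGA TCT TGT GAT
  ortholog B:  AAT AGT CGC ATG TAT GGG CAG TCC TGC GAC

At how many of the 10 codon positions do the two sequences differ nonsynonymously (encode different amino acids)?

4

Codon 1: ATG Met / AAT Asn — nonsynonymous.
Codon 2: AGT Ser / AGT Ser — identical.
Codon 3: CGC Arg / CGC Arg — identical.
Codon 4: TGG Trp / ATG Met — nonsynonymous.
Codon 5: TAC Tyr / TAT Tyr — synonymous.
Codon 6: TTA Leu / GGG Gly — nonsynonymous.
Codon 7: GGA Gly / CAG Gln — nonsynonymous.
Codon 8: TCT Ser / TCC Ser — synonymous.
Codon 9: TGT Cys / TGC Cys — synonymous.
Codon 10: GAT Asp / GAC Asp — synonymous.
Nonsynonymous differences: 4.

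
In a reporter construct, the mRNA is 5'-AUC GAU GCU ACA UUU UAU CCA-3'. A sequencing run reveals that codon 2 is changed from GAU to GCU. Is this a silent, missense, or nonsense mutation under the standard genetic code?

Position 5 falls in codon 2: GAU → Asp.
After the substitution the codon is GCU → Ala.
Asp ≠ Ala, so this is a missense mutation.

missense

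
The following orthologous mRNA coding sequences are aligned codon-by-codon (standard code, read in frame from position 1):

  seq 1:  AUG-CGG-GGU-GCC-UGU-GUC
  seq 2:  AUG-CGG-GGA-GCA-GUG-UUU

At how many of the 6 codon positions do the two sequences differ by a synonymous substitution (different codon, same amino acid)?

Codon 1: AUG Met / AUG Met — identical.
Codon 2: CGG Arg / CGG Arg — identical.
Codon 3: GGU Gly / GGA Gly — synonymous.
Codon 4: GCC Ala / GCA Ala — synonymous.
Codon 5: UGU Cys / GUG Val — nonsynonymous.
Codon 6: GUC Val / UUU Phe — nonsynonymous.
Synonymous differences: 2.

2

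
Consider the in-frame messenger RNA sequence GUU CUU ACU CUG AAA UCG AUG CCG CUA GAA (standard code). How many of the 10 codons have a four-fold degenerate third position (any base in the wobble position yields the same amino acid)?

Codon 1 GUU (Val): third position 4-fold.
Codon 2 CUU (Leu): third position 4-fold.
Codon 3 ACU (Thr): third position 4-fold.
Codon 4 CUG (Leu): third position 4-fold.
Codon 5 AAA (Lys): third position 2-fold.
Codon 6 UCG (Ser): third position 4-fold.
Codon 7 AUG (Met): third position 1-fold.
Codon 8 CCG (Pro): third position 4-fold.
Codon 9 CUA (Leu): third position 4-fold.
Codon 10 GAA (Glu): third position 2-fold.
Four-fold degenerate third positions: 7.

7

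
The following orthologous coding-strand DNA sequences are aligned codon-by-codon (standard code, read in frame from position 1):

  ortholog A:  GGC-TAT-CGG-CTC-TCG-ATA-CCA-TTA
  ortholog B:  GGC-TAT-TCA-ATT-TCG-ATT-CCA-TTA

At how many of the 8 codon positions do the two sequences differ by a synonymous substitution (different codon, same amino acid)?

1

Codon 1: GGC Gly / GGC Gly — identical.
Codon 2: TAT Tyr / TAT Tyr — identical.
Codon 3: CGG Arg / TCA Ser — nonsynonymous.
Codon 4: CTC Leu / ATT Ile — nonsynonymous.
Codon 5: TCG Ser / TCG Ser — identical.
Codon 6: ATA Ile / ATT Ile — synonymous.
Codon 7: CCA Pro / CCA Pro — identical.
Codon 8: TTA Leu / TTA Leu — identical.
Synonymous differences: 1.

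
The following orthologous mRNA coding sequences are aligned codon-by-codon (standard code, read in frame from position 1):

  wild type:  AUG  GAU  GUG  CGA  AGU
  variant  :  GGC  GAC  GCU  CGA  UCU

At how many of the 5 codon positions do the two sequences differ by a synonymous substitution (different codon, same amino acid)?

2

Codon 1: AUG Met / GGC Gly — nonsynonymous.
Codon 2: GAU Asp / GAC Asp — synonymous.
Codon 3: GUG Val / GCU Ala — nonsynonymous.
Codon 4: CGA Arg / CGA Arg — identical.
Codon 5: AGU Ser / UCU Ser — synonymous.
Synonymous differences: 2.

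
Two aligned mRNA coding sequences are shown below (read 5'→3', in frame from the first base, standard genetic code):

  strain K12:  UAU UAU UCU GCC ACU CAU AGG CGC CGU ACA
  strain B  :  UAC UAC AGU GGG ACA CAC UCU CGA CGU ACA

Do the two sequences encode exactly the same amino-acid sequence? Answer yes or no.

no

Codon 1: UAU Tyr / UAC Tyr — synonymous.
Codon 2: UAU Tyr / UAC Tyr — synonymous.
Codon 3: UCU Ser / AGU Ser — synonymous.
Codon 4: GCC Ala / GGG Gly — nonsynonymous.
Codon 5: ACU Thr / ACA Thr — synonymous.
Codon 6: CAU His / CAC His — synonymous.
Codon 7: AGG Arg / UCU Ser — nonsynonymous.
Codon 8: CGC Arg / CGA Arg — synonymous.
Codon 9: CGU Arg / CGU Arg — identical.
Codon 10: ACA Thr / ACA Thr — identical.
Nonsynonymous differences: 2 → different protein.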